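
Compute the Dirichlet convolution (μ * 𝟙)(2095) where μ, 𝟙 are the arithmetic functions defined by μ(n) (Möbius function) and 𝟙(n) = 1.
(μ * 𝟙)(2095) = 0

Divisors of 2095: [1, 5, 419, 2095]. For each d | 2095:
  d = 1: μ(1) · 𝟙(2095/1) = 1 · 1 = 1
  d = 5: μ(5) · 𝟙(2095/5) = -1 · 1 = -1
  d = 419: μ(419) · 𝟙(2095/419) = -1 · 1 = -1
  d = 2095: μ(2095) · 𝟙(2095/2095) = 1 · 1 = 1
Summing: (μ * 𝟙)(2095) = 1 + -1 + -1 + 1 = 0.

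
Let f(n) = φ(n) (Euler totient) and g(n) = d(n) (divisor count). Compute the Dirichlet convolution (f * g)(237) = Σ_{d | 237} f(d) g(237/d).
(φ * d)(237) = 320

Divisors of 237: [1, 3, 79, 237]. For each d | 237:
  d = 1: φ(1) · d(237/1) = 1 · 4 = 4
  d = 3: φ(3) · d(237/3) = 2 · 2 = 4
  d = 79: φ(79) · d(237/79) = 78 · 2 = 156
  d = 237: φ(237) · d(237/237) = 156 · 1 = 156
Summing: (φ * d)(237) = 4 + 4 + 156 + 156 = 320.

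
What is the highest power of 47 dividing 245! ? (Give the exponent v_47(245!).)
v_47(245!) = 5

Legendre's formula: v_p(n!) = Σ_{k ≥ 1} ⌊n / p^k⌋. For p = 47, n = 245, the terms are:
  ⌊245/47^1⌋ = ⌊245/47⌋ = 5
(the next term ⌊245/47^2⌋ = 0, terminating the sum). Summing: v_47(245!) = 5 = 5.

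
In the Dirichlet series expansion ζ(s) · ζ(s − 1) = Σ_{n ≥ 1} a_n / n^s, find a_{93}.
σ(93) = 128

In the product (Σ m^0/m^s)(Σ k / k^s) = Σ (Σ_{d | n} d) / n^s, the coefficient of 1/n^s is σ(n) = Σ_{d | n} d. For n = 93, divisors are [1, 3, 31, 93]; summing: σ(93) = 128.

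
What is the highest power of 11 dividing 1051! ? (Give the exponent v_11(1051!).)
v_11(1051!) = 103

Legendre's formula: v_p(n!) = Σ_{k ≥ 1} ⌊n / p^k⌋. For p = 11, n = 1051, the terms are:
  ⌊1051/11^1⌋ = ⌊1051/11⌋ = 95
  ⌊1051/11^2⌋ = ⌊1051/121⌋ = 8
(the next term ⌊1051/11^3⌋ = 0, terminating the sum). Summing: v_11(1051!) = 95 + 8 = 103.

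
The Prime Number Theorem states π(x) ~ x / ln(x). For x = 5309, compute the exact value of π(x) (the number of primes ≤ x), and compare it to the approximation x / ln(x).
π(5309) = 704;  x/ln(x) ≈ 618.97;  relative error ≈ 12.08%.

Directly count primes up to 5309: π(5309) = 704. The PNT approximation gives 5309/ln(5309) ≈ 5309/8.57716 ≈ 618.97. Relative error (π(x) − x/ln(x)) / π(x) ≈ 12.08%; the approximation is known to undercount slightly (Li(x) is a better estimate).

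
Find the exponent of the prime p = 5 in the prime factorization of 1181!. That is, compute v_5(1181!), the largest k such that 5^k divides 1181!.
v_5(1181!) = 293

Legendre's formula: v_p(n!) = Σ_{k ≥ 1} ⌊n / p^k⌋. For p = 5, n = 1181, the terms are:
  ⌊1181/5^1⌋ = ⌊1181/5⌋ = 236
  ⌊1181/5^2⌋ = ⌊1181/25⌋ = 47
  ⌊1181/5^3⌋ = ⌊1181/125⌋ = 9
  ⌊1181/5^4⌋ = ⌊1181/625⌋ = 1
(the next term ⌊1181/5^5⌋ = 0, terminating the sum). Summing: v_5(1181!) = 236 + 47 + 9 + 1 = 293.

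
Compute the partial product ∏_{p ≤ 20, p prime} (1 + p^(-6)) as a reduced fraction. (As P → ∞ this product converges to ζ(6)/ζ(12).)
∏ = 10322827120806625262196014218/10149346788166965945179821977

The primes p ≤ 20 are [2, 3, 5, 7, 11, 13, 17, 19]. For each, (1 + 1/p^6) = (p^6 + 1)/p^6. Multiplying these fractions over p ∈ [2, 3, 5, 7, 11, 13, 17, 19] gives 10322827120806625262196014218/10149346788166965945179821977. (In the limit P → ∞ this tends to ζ(6)/ζ(12).)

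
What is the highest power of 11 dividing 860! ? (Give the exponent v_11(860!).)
v_11(860!) = 85

Legendre's formula: v_p(n!) = Σ_{k ≥ 1} ⌊n / p^k⌋. For p = 11, n = 860, the terms are:
  ⌊860/11^1⌋ = ⌊860/11⌋ = 78
  ⌊860/11^2⌋ = ⌊860/121⌋ = 7
(the next term ⌊860/11^3⌋ = 0, terminating the sum). Summing: v_11(860!) = 78 + 7 = 85.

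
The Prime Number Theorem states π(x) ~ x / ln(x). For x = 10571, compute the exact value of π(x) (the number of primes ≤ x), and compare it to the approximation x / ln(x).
π(10571) = 1290;  x/ln(x) ≈ 1140.85;  relative error ≈ 11.56%.

Directly count primes up to 10571: π(10571) = 1290. The PNT approximation gives 10571/ln(10571) ≈ 10571/9.26587 ≈ 1140.85. Relative error (π(x) − x/ln(x)) / π(x) ≈ 11.56%; the approximation is known to undercount slightly (Li(x) is a better estimate).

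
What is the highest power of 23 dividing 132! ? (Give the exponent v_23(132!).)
v_23(132!) = 5

Legendre's formula: v_p(n!) = Σ_{k ≥ 1} ⌊n / p^k⌋. For p = 23, n = 132, the terms are:
  ⌊132/23^1⌋ = ⌊132/23⌋ = 5
(the next term ⌊132/23^2⌋ = 0, terminating the sum). Summing: v_23(132!) = 5 = 5.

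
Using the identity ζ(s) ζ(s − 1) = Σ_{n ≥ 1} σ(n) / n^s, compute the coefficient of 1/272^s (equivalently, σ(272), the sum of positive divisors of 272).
σ(272) = 558

In the product (Σ m^0/m^s)(Σ k / k^s) = Σ (Σ_{d | n} d) / n^s, the coefficient of 1/n^s is σ(n) = Σ_{d | n} d. For n = 272, divisors are [1, 2, 4, 8, 16, 17, 34, 68, 136, 272]; summing: σ(272) = 558.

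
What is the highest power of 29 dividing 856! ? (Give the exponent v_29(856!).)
v_29(856!) = 30

Legendre's formula: v_p(n!) = Σ_{k ≥ 1} ⌊n / p^k⌋. For p = 29, n = 856, the terms are:
  ⌊856/29^1⌋ = ⌊856/29⌋ = 29
  ⌊856/29^2⌋ = ⌊856/841⌋ = 1
(the next term ⌊856/29^3⌋ = 0, terminating the sum). Summing: v_29(856!) = 29 + 1 = 30.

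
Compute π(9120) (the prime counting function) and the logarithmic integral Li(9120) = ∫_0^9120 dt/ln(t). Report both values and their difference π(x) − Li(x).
π(9120) = 1130;  Li(9120) ≈ 1150.12;  π(x) − Li(x) ≈ -20.12.

Direct count of primes ≤ 9120 gives π(9120) = 1130. Numerical evaluation of the logarithmic integral gives Li(9120) ≈ 1150.12. The difference π(x) − Li(x) ≈ -20.12 is typically negative for small/moderate x (Li(x) overestimates), though Littlewood's theorem shows this sign changes infinitely often.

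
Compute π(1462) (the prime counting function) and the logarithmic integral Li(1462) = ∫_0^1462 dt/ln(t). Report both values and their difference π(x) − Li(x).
π(1462) = 232;  Li(1462) ≈ 242.61;  π(x) − Li(x) ≈ -10.61.

Direct count of primes ≤ 1462 gives π(1462) = 232. Numerical evaluation of the logarithmic integral gives Li(1462) ≈ 242.61. The difference π(x) − Li(x) ≈ -10.61 is typically negative for small/moderate x (Li(x) overestimates), though Littlewood's theorem shows this sign changes infinitely often.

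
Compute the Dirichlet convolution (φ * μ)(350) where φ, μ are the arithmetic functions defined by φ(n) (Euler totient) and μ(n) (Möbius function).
(φ * μ)(350) = 0

Divisors of 350: [1, 2, 5, 7, 10, 14, 25, 35, 50, 70, 175, 350]. For each d | 350:
  d = 1: φ(1) · μ(350/1) = 1 · 0 = 0
  d = 2: φ(2) · μ(350/2) = 1 · 0 = 0
  d = 5: φ(5) · μ(350/5) = 4 · -1 = -4
  d = 7: φ(7) · μ(350/7) = 6 · 0 = 0
  d = 10: φ(10) · μ(350/10) = 4 · 1 = 4
  d = 14: φ(14) · μ(350/14) = 6 · 0 = 0
  d = 25: φ(25) · μ(350/25) = 20 · 1 = 20
  d = 35: φ(35) · μ(350/35) = 24 · 1 = 24
  d = 50: φ(50) · μ(350/50) = 20 · -1 = -20
  d = 70: φ(70) · μ(350/70) = 24 · -1 = -24
  d = 175: φ(175) · μ(350/175) = 120 · -1 = -120
  d = 350: φ(350) · μ(350/350) = 120 · 1 = 120
Summing: (φ * μ)(350) = 0 + 0 + -4 + 0 + 4 + 0 + 20 + 24 + -20 + -24 + -120 + 120 = 0.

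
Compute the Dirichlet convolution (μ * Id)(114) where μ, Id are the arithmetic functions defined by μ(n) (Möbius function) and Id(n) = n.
(μ * Id)(114) = 36

Divisors of 114: [1, 2, 3, 6, 19, 38, 57, 114]. For each d | 114:
  d = 1: μ(1) · Id(114/1) = 1 · 114 = 114
  d = 2: μ(2) · Id(114/2) = -1 · 57 = -57
  d = 3: μ(3) · Id(114/3) = -1 · 38 = -38
  d = 6: μ(6) · Id(114/6) = 1 · 19 = 19
  d = 19: μ(19) · Id(114/19) = -1 · 6 = -6
  d = 38: μ(38) · Id(114/38) = 1 · 3 = 3
  d = 57: μ(57) · Id(114/57) = 1 · 2 = 2
  d = 114: μ(114) · Id(114/114) = -1 · 1 = -1
Summing: (μ * Id)(114) = 114 + -57 + -38 + 19 + -6 + 3 + 2 + -1 = 36.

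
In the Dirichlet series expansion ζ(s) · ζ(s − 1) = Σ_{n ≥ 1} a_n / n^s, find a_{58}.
σ(58) = 90

In the product (Σ m^0/m^s)(Σ k / k^s) = Σ (Σ_{d | n} d) / n^s, the coefficient of 1/n^s is σ(n) = Σ_{d | n} d. For n = 58, divisors are [1, 2, 29, 58]; summing: σ(58) = 90.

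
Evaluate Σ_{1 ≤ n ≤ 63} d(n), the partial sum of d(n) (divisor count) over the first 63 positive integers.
Σ_{n ≤ 63} d(n) = 273

Compute d(n) for each 1 ≤ n ≤ 63: d(1) = 1, d(2) = 2, d(3) = 2, d(4) = 3, d(5) = 2, d(6) = 4, d(7) = 2, d(8) = 4, d(9) = 3, d(10) = 4, d(11) = 2, d(12) = 6, d(13) = 2, d(14) = 4, d(15) = 4, d(16) = 5, d(17) = 2, d(18) = 6, d(19) = 2, d(20) = 6, d(21) = 4, d(22) = 4, d(23) = 2, d(24) = 8, d(25) = 3, d(26) = 4, d(27) = 4, d(28) = 6, d(29) = 2, d(30) = 8, d(31) = 2, d(32) = 6, d(33) = 4, d(34) = 4, d(35) = 4, d(36) = 9, d(37) = 2, d(38) = 4, d(39) = 4, d(40) = 8, d(41) = 2, d(42) = 8, d(43) = 2, d(44) = 6, d(45) = 6, d(46) = 4, d(47) = 2, d(48) = 10, d(49) = 3, d(50) = 6, d(51) = 4, d(52) = 6, d(53) = 2, d(54) = 8, d(55) = 4, d(56) = 8, d(57) = 4, d(58) = 4, d(59) = 2, d(60) = 12, d(61) = 2, d(62) = 4, d(63) = 6. Summing all 63 values: 273. (Dirichlet's divisor formula: Σ_{n ≤ x} d(n) = x ln(x) + (2γ − 1) x + O(√x). For x = 63, the asymptotic estimate is ≈ 270.75.)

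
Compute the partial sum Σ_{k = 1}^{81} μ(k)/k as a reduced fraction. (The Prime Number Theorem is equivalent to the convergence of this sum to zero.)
Σ μ(k)/k = -5419230422019661121772083237/214509651156044860526605636942

Values of μ(k) for 1 ≤ k ≤ 81: μ(1) = 1, μ(2) = -1, μ(3) = -1, μ(5) = -1, μ(6) = 1, μ(7) = -1, μ(10) = 1, μ(11) = -1, μ(13) = -1, μ(14) = 1, μ(15) = 1, μ(17) = -1, μ(19) = -1, μ(21) = 1, μ(22) = 1, μ(23) = -1, μ(26) = 1, μ(29) = -1, μ(30) = -1, μ(31) = -1, μ(33) = 1, μ(34) = 1, μ(35) = 1, μ(37) = -1, μ(38) = 1, μ(39) = 1, μ(41) = -1, μ(42) = -1, μ(43) = -1, μ(46) = 1, μ(47) = -1, μ(51) = 1, μ(53) = -1, μ(55) = 1, μ(57) = 1, μ(58) = 1, μ(59) = -1, μ(61) = -1, μ(62) = 1, μ(65) = 1, μ(66) = -1, μ(67) = -1, μ(69) = 1, μ(70) = -1, μ(71) = -1, μ(73) = -1, μ(74) = 1, μ(77) = 1, μ(78) = -1, μ(79) = -1, with μ = 0 on non-squarefree integers. Summing μ(k)/k for k where μ(k) ≠ 0 gives -5419230422019661121772083237/214509651156044860526605636942 ≈ -0.0253. (PNT ⟺ this sum → 0 as n → ∞.)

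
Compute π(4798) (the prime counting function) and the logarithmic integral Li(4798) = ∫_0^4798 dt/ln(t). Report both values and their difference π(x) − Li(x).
π(4798) = 645;  Li(4798) ≈ 660.51;  π(x) − Li(x) ≈ -15.51.

Direct count of primes ≤ 4798 gives π(4798) = 645. Numerical evaluation of the logarithmic integral gives Li(4798) ≈ 660.51. The difference π(x) − Li(x) ≈ -15.51 is typically negative for small/moderate x (Li(x) overestimates), though Littlewood's theorem shows this sign changes infinitely often.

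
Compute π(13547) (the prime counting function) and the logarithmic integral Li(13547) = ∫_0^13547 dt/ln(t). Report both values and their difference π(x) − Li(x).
π(13547) = 1603;  Li(13547) ≈ 1624.73;  π(x) − Li(x) ≈ -21.73.

Direct count of primes ≤ 13547 gives π(13547) = 1603. Numerical evaluation of the logarithmic integral gives Li(13547) ≈ 1624.73. The difference π(x) − Li(x) ≈ -21.73 is typically negative for small/moderate x (Li(x) overestimates), though Littlewood's theorem shows this sign changes infinitely often.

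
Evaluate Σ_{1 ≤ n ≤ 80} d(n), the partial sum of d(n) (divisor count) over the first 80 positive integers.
Σ_{n ≤ 80} d(n) = 368

Compute d(n) for each 1 ≤ n ≤ 80: d(1) = 1, d(2) = 2, d(3) = 2, d(4) = 3, d(5) = 2, d(6) = 4, d(7) = 2, d(8) = 4, d(9) = 3, d(10) = 4, d(11) = 2, d(12) = 6, d(13) = 2, d(14) = 4, d(15) = 4, d(16) = 5, d(17) = 2, d(18) = 6, d(19) = 2, d(20) = 6, d(21) = 4, d(22) = 4, d(23) = 2, d(24) = 8, d(25) = 3, d(26) = 4, d(27) = 4, d(28) = 6, d(29) = 2, d(30) = 8, d(31) = 2, d(32) = 6, d(33) = 4, d(34) = 4, d(35) = 4, d(36) = 9, d(37) = 2, d(38) = 4, d(39) = 4, d(40) = 8, d(41) = 2, d(42) = 8, d(43) = 2, d(44) = 6, d(45) = 6, d(46) = 4, d(47) = 2, d(48) = 10, d(49) = 3, d(50) = 6, d(51) = 4, d(52) = 6, d(53) = 2, d(54) = 8, d(55) = 4, d(56) = 8, d(57) = 4, d(58) = 4, d(59) = 2, d(60) = 12, d(61) = 2, d(62) = 4, d(63) = 6, d(64) = 7, d(65) = 4, d(66) = 8, d(67) = 2, d(68) = 6, d(69) = 4, d(70) = 8, d(71) = 2, d(72) = 12, d(73) = 2, d(74) = 4, d(75) = 6, d(76) = 6, d(77) = 4, d(78) = 8, d(79) = 2, d(80) = 10. Summing all 80 values: 368. (Dirichlet's divisor formula: Σ_{n ≤ x} d(n) = x ln(x) + (2γ − 1) x + O(√x). For x = 80, the asymptotic estimate is ≈ 362.92.)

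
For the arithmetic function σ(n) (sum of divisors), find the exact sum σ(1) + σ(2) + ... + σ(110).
Σ_{n ≤ 110} σ(n) = 9999

Compute σ(n) for each 1 ≤ n ≤ 110: σ(1) = 1, σ(2) = 3, σ(3) = 4, σ(4) = 7, σ(5) = 6, σ(6) = 12, σ(7) = 8, σ(8) = 15, σ(9) = 13, σ(10) = 18, σ(11) = 12, σ(12) = 28, σ(13) = 14, σ(14) = 24, σ(15) = 24, σ(16) = 31, σ(17) = 18, σ(18) = 39, σ(19) = 20, σ(20) = 42, σ(21) = 32, σ(22) = 36, σ(23) = 24, σ(24) = 60, σ(25) = 31, σ(26) = 42, σ(27) = 40, σ(28) = 56, σ(29) = 30, σ(30) = 72, σ(31) = 32, σ(32) = 63, σ(33) = 48, σ(34) = 54, σ(35) = 48, σ(36) = 91, σ(37) = 38, σ(38) = 60, σ(39) = 56, σ(40) = 90, σ(41) = 42, σ(42) = 96, σ(43) = 44, σ(44) = 84, σ(45) = 78, σ(46) = 72, σ(47) = 48, σ(48) = 124, σ(49) = 57, σ(50) = 93, σ(51) = 72, σ(52) = 98, σ(53) = 54, σ(54) = 120, σ(55) = 72, σ(56) = 120, σ(57) = 80, σ(58) = 90, σ(59) = 60, σ(60) = 168, σ(61) = 62, σ(62) = 96, σ(63) = 104, σ(64) = 127, σ(65) = 84, σ(66) = 144, σ(67) = 68, σ(68) = 126, σ(69) = 96, σ(70) = 144, σ(71) = 72, σ(72) = 195, σ(73) = 74, σ(74) = 114, σ(75) = 124, σ(76) = 140, σ(77) = 96, σ(78) = 168, σ(79) = 80, σ(80) = 186, σ(81) = 121, σ(82) = 126, σ(83) = 84, σ(84) = 224, σ(85) = 108, σ(86) = 132, σ(87) = 120, σ(88) = 180, σ(89) = 90, σ(90) = 234, σ(91) = 112, σ(92) = 168, σ(93) = 128, σ(94) = 144, σ(95) = 120, σ(96) = 252, σ(97) = 98, σ(98) = 171, σ(99) = 156, σ(100) = 217, σ(101) = 102, σ(102) = 216, σ(103) = 104, σ(104) = 210, σ(105) = 192, σ(106) = 162, σ(107) = 108, σ(108) = 280, σ(109) = 110, σ(110) = 216. Summing all 110 values: 9999. (Average order: Σ_{n ≤ x} σ(n) ~ (π²/12) x². For x = 110, (π²/12)·110² ≈ 9951.85.)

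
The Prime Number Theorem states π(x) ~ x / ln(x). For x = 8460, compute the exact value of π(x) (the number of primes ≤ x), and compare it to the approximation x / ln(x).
π(8460) = 1057;  x/ln(x) ≈ 935.52;  relative error ≈ 11.49%.

Directly count primes up to 8460: π(8460) = 1057. The PNT approximation gives 8460/ln(8460) ≈ 8460/9.04310 ≈ 935.52. Relative error (π(x) − x/ln(x)) / π(x) ≈ 11.49%; the approximation is known to undercount slightly (Li(x) is a better estimate).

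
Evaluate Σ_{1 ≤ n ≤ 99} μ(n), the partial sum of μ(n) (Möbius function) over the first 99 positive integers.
Σ_{n ≤ 99} μ(n) = 1

Compute μ(n) for each 1 ≤ n ≤ 99: μ(1) = 1, μ(2) = -1, μ(3) = -1, μ(4) = 0, μ(5) = -1, μ(6) = 1, μ(7) = -1, μ(8) = 0, μ(9) = 0, μ(10) = 1, μ(11) = -1, μ(12) = 0, μ(13) = -1, μ(14) = 1, μ(15) = 1, μ(16) = 0, μ(17) = -1, μ(18) = 0, μ(19) = -1, μ(20) = 0, μ(21) = 1, μ(22) = 1, μ(23) = -1, μ(24) = 0, μ(25) = 0, μ(26) = 1, μ(27) = 0, μ(28) = 0, μ(29) = -1, μ(30) = -1, μ(31) = -1, μ(32) = 0, μ(33) = 1, μ(34) = 1, μ(35) = 1, μ(36) = 0, μ(37) = -1, μ(38) = 1, μ(39) = 1, μ(40) = 0, μ(41) = -1, μ(42) = -1, μ(43) = -1, μ(44) = 0, μ(45) = 0, μ(46) = 1, μ(47) = -1, μ(48) = 0, μ(49) = 0, μ(50) = 0, μ(51) = 1, μ(52) = 0, μ(53) = -1, μ(54) = 0, μ(55) = 1, μ(56) = 0, μ(57) = 1, μ(58) = 1, μ(59) = -1, μ(60) = 0, μ(61) = -1, μ(62) = 1, μ(63) = 0, μ(64) = 0, μ(65) = 1, μ(66) = -1, μ(67) = -1, μ(68) = 0, μ(69) = 1, μ(70) = -1, μ(71) = -1, μ(72) = 0, μ(73) = -1, μ(74) = 1, μ(75) = 0, μ(76) = 0, μ(77) = 1, μ(78) = -1, μ(79) = -1, μ(80) = 0, μ(81) = 0, μ(82) = 1, μ(83) = -1, μ(84) = 0, μ(85) = 1, μ(86) = 1, μ(87) = 1, μ(88) = 0, μ(89) = -1, μ(90) = 0, μ(91) = 1, μ(92) = 0, μ(93) = 1, μ(94) = 1, μ(95) = 1, μ(96) = 0, μ(97) = -1, μ(98) = 0, μ(99) = 0. Summing all 99 values: 1. (Mertens function M(x) = Σ_{n ≤ x} μ(n); on average M(x) should be small (PNT ⟺ M(x) = o(x)).)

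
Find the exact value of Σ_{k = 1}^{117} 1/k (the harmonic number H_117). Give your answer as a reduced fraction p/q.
H_117 = 92871598140184128096692969865041386290666258684529/17379782769567790172972927968296006432665936992320

Direct summation: H_117 = 1 + 1/2 + ... + 1/117. The least common denominator is lcm(1, ..., 117) = 955888052326228459513511038256280353796626534577600; over this denominator the numerator is 955888052326228459513511038256280353796626534577600 + 477944026163114229756755519128140176898313267288800 + 318629350775409486504503679418760117932208844859200 + 238972013081557114878377759564070088449156633644400 + 191177610465245691902702207651256070759325306915520 + 159314675387704743252251839709380058966104422429600 + 136555436046604065644787291179468621970946647796800 + 119486006540778557439188879782035044224578316822200 + 106209783591803162168167893139586705977402948286400 + 95588805232622845951351103825628035379662653457760 + 86898913847838950864864639841480032163329684961600 + 79657337693852371626125919854690029483052211214800 + 73529850178940650731808541404329257984355887275200 + 68277718023302032822393645589734310985473323898400 + 63725870155081897300900735883752023586441768971840 + 59743003270389278719594439891017522112289158411100 + 56228708960366379971383002250369432576272149092800 + 53104891795901581084083946569793352988701474143200 + 50309897490854129448079528329277913357717186030400 + 47794402616311422975675551912814017689831326728880 + 45518478682201355214929097059822873990315549265600 + 43449456923919475432432319920740016081664842480800 + 41560350101140367804935262532881754512896805851200 + 39828668846926185813062959927345014741526105607400 + 38235522093049138380540441530251214151865061383104 + 36764925089470325365904270702164628992177943637600 + 35403261197267720722722631046528901992467649428800 + 34138859011651016411196822794867155492736661949200 + 32961656976766498603914173732975184613676777054400 + 31862935077540948650450367941876011793220884485920 + 30835098462136401919790678653428398509568597889600 + 29871501635194639359797219945508761056144579205550 + 28966304615946316954954879947160010721109894987200 + 28114354480183189985691501125184716288136074546400 + 27311087209320813128957458235893724394189329559360 + 26552445897950790542041973284896676494350737071600 + 25834812225033201608473271304223793345854771204800 + 25154948745427064724039764164638956678858593015200 + 24509950059646883577269513801443085994785295758400 + 23897201308155711487837775956407008844915663364440 + 23314342739664108768622220445275130580405525233600 + 22759239341100677607464548529911436995157774632800 + 22229954705261126965430489261773961716200617083200 + 21724728461959737716216159960370008040832421240400 + 21241956718360632433633578627917341195480589657280 + 20780175050570183902467631266440877256448402925600 + 20338043666515499138585341239495326676523968820800 + 19914334423463092906531479963672507370763052803700 + 19507919435229152234969613025638374567278092542400 + 19117761046524569190270220765125607075932530691552 + 18742902986788793323794334083456477525424049697600 + 18382462544735162682952135351082314496088971818800 + 18035623628796763387047378080307176486728802539200 + 17701630598633860361361315523264450996233824714400 + 17379782769567790172972927968296006432665936992320 + 17069429505825508205598411397433577746368330974600 + 16769965830284709816026509443092637785905728676800 + 16480828488383249301957086866487592306838388527200 + 16201492412308956940906966750106446674519093806400 + 15931467538770474325225183970938005896610442242960 + 15670295939774237041205098987807874652403713681600 + 15417549231068200959895339326714199254784298944800 + 15172826227400451738309699019940957996771849755200 + 14935750817597319679898609972754380528072289602775 + 14705970035788130146361708280865851596871177455040 + 14483152307973158477477439973580005360554947493600 + 14266985855615350141992702063526572444725769172800 + 14057177240091594992845750562592358144068037273200 + 13853450033713455934978420844293918170965601950400 + 13655543604660406564478729117946862197094664779680 + 13463212004594767035401563919102540194318683585600 + 13276222948975395271020986642448338247175368535800 + 13094356881181211774157685455565484298583925131200 + 12917406112516600804236635652111896672927385602400 + 12745174031016379460180147176750404717288353794368 + 12577474372713532362019882082319478339429296507600 + 12414130549691278694980662834497147451904240708800 + 12254975029823441788634756900721542997392647879200 + 12099848763623145057133051117168105744261095374400 + 11948600654077855743918887978203504422457831682220 + 11801087065755906907574210348842967330822549809600 + 11657171369832054384311110222637565290202762616800 + 11516723522002752524259169135617835587911163067200 + 11379619670550338803732274264955718497578887316400 + 11245741792073275994276600450073886515254429818560 + 11114977352630563482715244630886980858100308541600 + 10987218992255499534638057910991728204558925684800 + 10862364230979868858108079980185004020416210620200 + 10740315194676724264196753238834610716816028478400 + 10620978359180316216816789313958670597740294828640 + 10504264311277235818829791629189893997765126753600 + 10390087525285091951233815633220438628224201462800 + 10278366154045467306596892884476132836522865963200 + 10169021833257749569292670619747663338261984410400 + 10061979498170825889615905665855582671543437206080 + 9957167211731546453265739981836253685381526401850 + 9854516003363179994984649878930725296872438500800 + 9753959717614576117484806512819187283639046271200 + 9655434871982105651651626649053336907036631662400 + 9558880523262284595135110382562803537966265345776 + 9464238141843846133797138992636439146501252817600 + 9371451493394396661897167041728238762712024848800 + 9280466527439111257412728526760003434918704219200 + 9191231272367581341476067675541157248044485909400 + 9103695736440271042985819411964574798063109853120 + 9017811814398381693523689040153588243364401269600 + 8933533199310546350593561105198881811183425556800 + 8850815299316930180680657761632225498116912357200 + 8769615158956224399206523286754865631161711326400 + 8689891384783895086486463984148003216332968496160 + 8611604075011067202824423768074597781951590401600 + 8534714752912754102799205698716788873184165487300 + 8459186303771933270031071135011330564571916235200 + 8384982915142354908013254721546318892952864338400 + 8312070020228073560987052506576350902579361170240 + 8240414244191624650978543433243796153419194263600 + 8169983353215627859089837933814361998261765252800 = 5107937897710127045318113342577276245986644227649095, so H_117 = 5107937897710127045318113342577276245986644227649095/955888052326228459513511038256280353796626534577600; reducing by gcd(5107937897710127045318113342577276245986644227649095, 955888052326228459513511038256280353796626534577600) = 55 gives 92871598140184128096692969865041386290666258684529/17379782769567790172972927968296006432665936992320 ≈ 5.34366. (The PNT-adjacent estimate ln(117) + γ ≈ 5.33939 matches within O(1/n).)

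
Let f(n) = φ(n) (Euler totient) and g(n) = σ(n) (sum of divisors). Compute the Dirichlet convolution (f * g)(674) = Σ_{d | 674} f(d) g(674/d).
(φ * σ)(674) = 2696

Divisors of 674: [1, 2, 337, 674]. For each d | 674:
  d = 1: φ(1) · σ(674/1) = 1 · 1014 = 1014
  d = 2: φ(2) · σ(674/2) = 1 · 338 = 338
  d = 337: φ(337) · σ(674/337) = 336 · 3 = 1008
  d = 674: φ(674) · σ(674/674) = 336 · 1 = 336
Summing: (φ * σ)(674) = 1014 + 338 + 1008 + 336 = 2696.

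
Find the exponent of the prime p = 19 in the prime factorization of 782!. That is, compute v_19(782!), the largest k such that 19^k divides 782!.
v_19(782!) = 43

Legendre's formula: v_p(n!) = Σ_{k ≥ 1} ⌊n / p^k⌋. For p = 19, n = 782, the terms are:
  ⌊782/19^1⌋ = ⌊782/19⌋ = 41
  ⌊782/19^2⌋ = ⌊782/361⌋ = 2
(the next term ⌊782/19^3⌋ = 0, terminating the sum). Summing: v_19(782!) = 41 + 2 = 43.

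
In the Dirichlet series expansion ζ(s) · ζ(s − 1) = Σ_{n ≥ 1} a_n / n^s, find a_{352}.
σ(352) = 756

In the product (Σ m^0/m^s)(Σ k / k^s) = Σ (Σ_{d | n} d) / n^s, the coefficient of 1/n^s is σ(n) = Σ_{d | n} d. For n = 352, divisors are [1, 2, 4, 8, 11, 16, 22, 32, 44, 88, 176, 352]; summing: σ(352) = 756.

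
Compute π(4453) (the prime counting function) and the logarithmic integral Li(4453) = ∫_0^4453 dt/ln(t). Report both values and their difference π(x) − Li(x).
π(4453) = 605;  Li(4453) ≈ 619.63;  π(x) − Li(x) ≈ -14.63.

Direct count of primes ≤ 4453 gives π(4453) = 605. Numerical evaluation of the logarithmic integral gives Li(4453) ≈ 619.63. The difference π(x) − Li(x) ≈ -14.63 is typically negative for small/moderate x (Li(x) overestimates), though Littlewood's theorem shows this sign changes infinitely often.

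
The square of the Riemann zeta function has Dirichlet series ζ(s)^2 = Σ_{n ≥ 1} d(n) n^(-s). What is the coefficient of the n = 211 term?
d(211) = 2

ζ(s)^2 = (Σ 1/m^s)(Σ 1/k^s). The coefficient of 1/n^s in the product is the number of ordered pairs (m, k) with mk = n, which equals d(n). For n = 211, divisors are [1, 211], so d(211) = 2.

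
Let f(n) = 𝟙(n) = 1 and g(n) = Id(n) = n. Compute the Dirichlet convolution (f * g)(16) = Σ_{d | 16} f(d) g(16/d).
(𝟙 * Id)(16) = 31

Divisors of 16: [1, 2, 4, 8, 16]. For each d | 16:
  d = 1: 𝟙(1) · Id(16/1) = 1 · 16 = 16
  d = 2: 𝟙(2) · Id(16/2) = 1 · 8 = 8
  d = 4: 𝟙(4) · Id(16/4) = 1 · 4 = 4
  d = 8: 𝟙(8) · Id(16/8) = 1 · 2 = 2
  d = 16: 𝟙(16) · Id(16/16) = 1 · 1 = 1
Summing: (𝟙 * Id)(16) = 16 + 8 + 4 + 2 + 1 = 31.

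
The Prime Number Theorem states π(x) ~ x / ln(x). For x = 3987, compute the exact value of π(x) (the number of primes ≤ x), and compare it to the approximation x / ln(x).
π(3987) = 549;  x/ln(x) ≈ 480.89;  relative error ≈ 12.41%.

Directly count primes up to 3987: π(3987) = 549. The PNT approximation gives 3987/ln(3987) ≈ 3987/8.29079 ≈ 480.89. Relative error (π(x) − x/ln(x)) / π(x) ≈ 12.41%; the approximation is known to undercount slightly (Li(x) is a better estimate).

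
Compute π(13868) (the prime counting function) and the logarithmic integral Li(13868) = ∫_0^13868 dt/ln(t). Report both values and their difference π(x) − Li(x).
π(13868) = 1637;  Li(13868) ≈ 1658.43;  π(x) − Li(x) ≈ -21.43.

Direct count of primes ≤ 13868 gives π(13868) = 1637. Numerical evaluation of the logarithmic integral gives Li(13868) ≈ 1658.43. The difference π(x) − Li(x) ≈ -21.43 is typically negative for small/moderate x (Li(x) overestimates), though Littlewood's theorem shows this sign changes infinitely often.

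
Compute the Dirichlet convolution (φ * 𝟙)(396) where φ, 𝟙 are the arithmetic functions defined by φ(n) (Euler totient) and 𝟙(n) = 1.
(φ * 𝟙)(396) = 396

Divisors of 396: [1, 2, 3, 4, 6, 9, 11, 12, 18, 22, 33, 36, 44, 66, 99, 132, 198, 396]. For each d | 396:
  d = 1: φ(1) · 𝟙(396/1) = 1 · 1 = 1
  d = 2: φ(2) · 𝟙(396/2) = 1 · 1 = 1
  d = 3: φ(3) · 𝟙(396/3) = 2 · 1 = 2
  d = 4: φ(4) · 𝟙(396/4) = 2 · 1 = 2
  d = 6: φ(6) · 𝟙(396/6) = 2 · 1 = 2
  d = 9: φ(9) · 𝟙(396/9) = 6 · 1 = 6
  d = 11: φ(11) · 𝟙(396/11) = 10 · 1 = 10
  d = 12: φ(12) · 𝟙(396/12) = 4 · 1 = 4
  d = 18: φ(18) · 𝟙(396/18) = 6 · 1 = 6
  d = 22: φ(22) · 𝟙(396/22) = 10 · 1 = 10
  d = 33: φ(33) · 𝟙(396/33) = 20 · 1 = 20
  d = 36: φ(36) · 𝟙(396/36) = 12 · 1 = 12
  d = 44: φ(44) · 𝟙(396/44) = 20 · 1 = 20
  d = 66: φ(66) · 𝟙(396/66) = 20 · 1 = 20
  d = 99: φ(99) · 𝟙(396/99) = 60 · 1 = 60
  d = 132: φ(132) · 𝟙(396/132) = 40 · 1 = 40
  d = 198: φ(198) · 𝟙(396/198) = 60 · 1 = 60
  d = 396: φ(396) · 𝟙(396/396) = 120 · 1 = 120
Summing: (φ * 𝟙)(396) = 1 + 1 + 2 + 2 + 2 + 6 + 10 + 4 + 6 + 10 + 20 + 12 + 20 + 20 + 60 + 40 + 60 + 120 = 396.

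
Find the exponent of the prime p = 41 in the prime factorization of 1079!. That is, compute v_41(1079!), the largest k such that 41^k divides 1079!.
v_41(1079!) = 26

Legendre's formula: v_p(n!) = Σ_{k ≥ 1} ⌊n / p^k⌋. For p = 41, n = 1079, the terms are:
  ⌊1079/41^1⌋ = ⌊1079/41⌋ = 26
(the next term ⌊1079/41^2⌋ = 0, terminating the sum). Summing: v_41(1079!) = 26 = 26.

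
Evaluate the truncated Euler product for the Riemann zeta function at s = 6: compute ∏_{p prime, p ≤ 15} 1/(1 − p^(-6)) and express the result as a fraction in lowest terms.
∏ = 14388679339409375/14143390691632128

The primes p ≤ 15 are [2, 3, 5, 7, 11, 13]. For each prime, (1 − 1/p^6)^(-1) = p^6 / (p^6 − 1). The product is (1 − 1/2^6)^(-1), (1 − 1/3^6)^(-1), (1 − 1/5^6)^(-1), (1 − 1/7^6)^(-1), (1 − 1/11^6)^(-1), (1 − 1/13^6)^(-1) = ∏ p^6 / (p^6 − 1) = 14388679339409375/14143390691632128.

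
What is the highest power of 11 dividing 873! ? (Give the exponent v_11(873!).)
v_11(873!) = 86

Legendre's formula: v_p(n!) = Σ_{k ≥ 1} ⌊n / p^k⌋. For p = 11, n = 873, the terms are:
  ⌊873/11^1⌋ = ⌊873/11⌋ = 79
  ⌊873/11^2⌋ = ⌊873/121⌋ = 7
(the next term ⌊873/11^3⌋ = 0, terminating the sum). Summing: v_11(873!) = 79 + 7 = 86.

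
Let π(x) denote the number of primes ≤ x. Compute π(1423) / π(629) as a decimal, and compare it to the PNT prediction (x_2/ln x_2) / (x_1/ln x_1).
π(1423)/π(629) = 224/114 ≈ 1.9649;  PNT prediction ≈ 2.0079.

π(629) = 114 and π(1423) = 224, so π(1423)/π(629) ≈ 1.9649. The PNT-predicted ratio is (1423/ln(1423)) / (629/ln(629)) ≈ 2.0079. The two agree to within a few percent, as expected.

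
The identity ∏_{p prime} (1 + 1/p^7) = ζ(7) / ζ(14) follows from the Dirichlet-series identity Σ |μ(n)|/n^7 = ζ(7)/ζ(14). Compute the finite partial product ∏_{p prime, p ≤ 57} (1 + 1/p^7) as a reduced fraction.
∏ = 309952223984670960543603211891856695601672510675385627534277668624533812457091991127236052954668734671204274242309849088/307404601692723276790274585782287621574695329443342398483341336503340384695750533342769593387518417543812906517214978125

The primes p ≤ 57 are [2, 3, 5, 7, 11, 13, 17, 19, 23, 29, 31, 37, 41, 43, 47, 53]. For each, (1 + 1/p^7) = (p^7 + 1)/p^7. Multiplying these fractions over p ∈ [2, 3, 5, 7, 11, 13, 17, 19, 23, 29, 31, 37, 41, 43, 47, 53] gives 309952223984670960543603211891856695601672510675385627534277668624533812457091991127236052954668734671204274242309849088/307404601692723276790274585782287621574695329443342398483341336503340384695750533342769593387518417543812906517214978125. (In the limit P → ∞ this tends to ζ(7)/ζ(14).)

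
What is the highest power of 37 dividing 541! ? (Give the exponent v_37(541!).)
v_37(541!) = 14

Legendre's formula: v_p(n!) = Σ_{k ≥ 1} ⌊n / p^k⌋. For p = 37, n = 541, the terms are:
  ⌊541/37^1⌋ = ⌊541/37⌋ = 14
(the next term ⌊541/37^2⌋ = 0, terminating the sum). Summing: v_37(541!) = 14 = 14.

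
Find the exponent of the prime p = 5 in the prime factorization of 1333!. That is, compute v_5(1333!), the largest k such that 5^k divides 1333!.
v_5(1333!) = 331

Legendre's formula: v_p(n!) = Σ_{k ≥ 1} ⌊n / p^k⌋. For p = 5, n = 1333, the terms are:
  ⌊1333/5^1⌋ = ⌊1333/5⌋ = 266
  ⌊1333/5^2⌋ = ⌊1333/25⌋ = 53
  ⌊1333/5^3⌋ = ⌊1333/125⌋ = 10
  ⌊1333/5^4⌋ = ⌊1333/625⌋ = 2
(the next term ⌊1333/5^5⌋ = 0, terminating the sum). Summing: v_5(1333!) = 266 + 53 + 10 + 2 = 331.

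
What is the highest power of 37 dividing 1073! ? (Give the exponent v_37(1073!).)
v_37(1073!) = 29

Legendre's formula: v_p(n!) = Σ_{k ≥ 1} ⌊n / p^k⌋. For p = 37, n = 1073, the terms are:
  ⌊1073/37^1⌋ = ⌊1073/37⌋ = 29
(the next term ⌊1073/37^2⌋ = 0, terminating the sum). Summing: v_37(1073!) = 29 = 29.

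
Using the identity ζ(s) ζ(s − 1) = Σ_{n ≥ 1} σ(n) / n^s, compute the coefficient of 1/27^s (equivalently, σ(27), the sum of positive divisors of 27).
σ(27) = 40

In the product (Σ m^0/m^s)(Σ k / k^s) = Σ (Σ_{d | n} d) / n^s, the coefficient of 1/n^s is σ(n) = Σ_{d | n} d. For n = 27, divisors are [1, 3, 9, 27]; summing: σ(27) = 40.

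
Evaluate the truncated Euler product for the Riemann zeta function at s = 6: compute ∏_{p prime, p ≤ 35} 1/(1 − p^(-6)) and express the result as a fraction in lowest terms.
∏ = 21845630847366461901783214359247811231609675/21473219492121468455585352466296495056879616

The primes p ≤ 35 are [2, 3, 5, 7, 11, 13, 17, 19, 23, 29, 31]. For each prime, (1 − 1/p^6)^(-1) = p^6 / (p^6 − 1). The product is (1 − 1/2^6)^(-1), (1 − 1/3^6)^(-1), (1 − 1/5^6)^(-1), (1 − 1/7^6)^(-1), (1 − 1/11^6)^(-1), (1 − 1/13^6)^(-1), (1 − 1/17^6)^(-1), (1 − 1/19^6)^(-1), (1 − 1/23^6)^(-1), (1 − 1/29^6)^(-1), (1 − 1/31^6)^(-1) = ∏ p^6 / (p^6 − 1) = 21845630847366461901783214359247811231609675/21473219492121468455585352466296495056879616.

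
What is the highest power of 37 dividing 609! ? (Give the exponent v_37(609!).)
v_37(609!) = 16

Legendre's formula: v_p(n!) = Σ_{k ≥ 1} ⌊n / p^k⌋. For p = 37, n = 609, the terms are:
  ⌊609/37^1⌋ = ⌊609/37⌋ = 16
(the next term ⌊609/37^2⌋ = 0, terminating the sum). Summing: v_37(609!) = 16 = 16.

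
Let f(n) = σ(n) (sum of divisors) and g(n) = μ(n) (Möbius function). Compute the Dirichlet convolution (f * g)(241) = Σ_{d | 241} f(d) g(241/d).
(σ * μ)(241) = 241

Divisors of 241: [1, 241]. For each d | 241:
  d = 1: σ(1) · μ(241/1) = 1 · -1 = -1
  d = 241: σ(241) · μ(241/241) = 242 · 1 = 242
Summing: (σ * μ)(241) = -1 + 242 = 241.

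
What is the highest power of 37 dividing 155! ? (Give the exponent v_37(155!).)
v_37(155!) = 4

Legendre's formula: v_p(n!) = Σ_{k ≥ 1} ⌊n / p^k⌋. For p = 37, n = 155, the terms are:
  ⌊155/37^1⌋ = ⌊155/37⌋ = 4
(the next term ⌊155/37^2⌋ = 0, terminating the sum). Summing: v_37(155!) = 4 = 4.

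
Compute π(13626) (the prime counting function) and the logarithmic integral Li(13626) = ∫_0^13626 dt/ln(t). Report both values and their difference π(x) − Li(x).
π(13626) = 1610;  Li(13626) ≈ 1633.03;  π(x) − Li(x) ≈ -23.03.

Direct count of primes ≤ 13626 gives π(13626) = 1610. Numerical evaluation of the logarithmic integral gives Li(13626) ≈ 1633.03. The difference π(x) − Li(x) ≈ -23.03 is typically negative for small/moderate x (Li(x) overestimates), though Littlewood's theorem shows this sign changes infinitely often.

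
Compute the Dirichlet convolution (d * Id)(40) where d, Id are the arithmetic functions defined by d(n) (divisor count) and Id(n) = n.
(d * Id)(40) = 182

Divisors of 40: [1, 2, 4, 5, 8, 10, 20, 40]. For each d | 40:
  d = 1: d(1) · Id(40/1) = 1 · 40 = 40
  d = 2: d(2) · Id(40/2) = 2 · 20 = 40
  d = 4: d(4) · Id(40/4) = 3 · 10 = 30
  d = 5: d(5) · Id(40/5) = 2 · 8 = 16
  d = 8: d(8) · Id(40/8) = 4 · 5 = 20
  d = 10: d(10) · Id(40/10) = 4 · 4 = 16
  d = 20: d(20) · Id(40/20) = 6 · 2 = 12
  d = 40: d(40) · Id(40/40) = 8 · 1 = 8
Summing: (d * Id)(40) = 40 + 40 + 30 + 16 + 20 + 16 + 12 + 8 = 182.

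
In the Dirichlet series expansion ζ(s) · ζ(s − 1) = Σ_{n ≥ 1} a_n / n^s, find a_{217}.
σ(217) = 256

In the product (Σ m^0/m^s)(Σ k / k^s) = Σ (Σ_{d | n} d) / n^s, the coefficient of 1/n^s is σ(n) = Σ_{d | n} d. For n = 217, divisors are [1, 7, 31, 217]; summing: σ(217) = 256.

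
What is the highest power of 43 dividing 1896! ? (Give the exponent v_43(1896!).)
v_43(1896!) = 45

Legendre's formula: v_p(n!) = Σ_{k ≥ 1} ⌊n / p^k⌋. For p = 43, n = 1896, the terms are:
  ⌊1896/43^1⌋ = ⌊1896/43⌋ = 44
  ⌊1896/43^2⌋ = ⌊1896/1849⌋ = 1
(the next term ⌊1896/43^3⌋ = 0, terminating the sum). Summing: v_43(1896!) = 44 + 1 = 45.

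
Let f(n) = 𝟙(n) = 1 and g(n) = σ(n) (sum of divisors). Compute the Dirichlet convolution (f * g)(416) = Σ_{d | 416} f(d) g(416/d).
(𝟙 * σ)(416) = 1800

Divisors of 416: [1, 2, 4, 8, 13, 16, 26, 32, 52, 104, 208, 416]. For each d | 416:
  d = 1: 𝟙(1) · σ(416/1) = 1 · 882 = 882
  d = 2: 𝟙(2) · σ(416/2) = 1 · 434 = 434
  d = 4: 𝟙(4) · σ(416/4) = 1 · 210 = 210
  d = 8: 𝟙(8) · σ(416/8) = 1 · 98 = 98
  d = 13: 𝟙(13) · σ(416/13) = 1 · 63 = 63
  d = 16: 𝟙(16) · σ(416/16) = 1 · 42 = 42
  d = 26: 𝟙(26) · σ(416/26) = 1 · 31 = 31
  d = 32: 𝟙(32) · σ(416/32) = 1 · 14 = 14
  d = 52: 𝟙(52) · σ(416/52) = 1 · 15 = 15
  d = 104: 𝟙(104) · σ(416/104) = 1 · 7 = 7
  d = 208: 𝟙(208) · σ(416/208) = 1 · 3 = 3
  d = 416: 𝟙(416) · σ(416/416) = 1 · 1 = 1
Summing: (𝟙 * σ)(416) = 882 + 434 + 210 + 98 + 63 + 42 + 31 + 14 + 15 + 7 + 3 + 1 = 1800.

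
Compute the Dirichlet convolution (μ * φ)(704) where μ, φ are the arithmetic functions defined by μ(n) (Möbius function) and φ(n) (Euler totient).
(μ * φ)(704) = 144

Divisors of 704: [1, 2, 4, 8, 11, 16, 22, 32, 44, 64, 88, 176, 352, 704]. For each d | 704:
  d = 1: μ(1) · φ(704/1) = 1 · 320 = 320
  d = 2: μ(2) · φ(704/2) = -1 · 160 = -160
  d = 4: μ(4) · φ(704/4) = 0 · 80 = 0
  d = 8: μ(8) · φ(704/8) = 0 · 40 = 0
  d = 11: μ(11) · φ(704/11) = -1 · 32 = -32
  d = 16: μ(16) · φ(704/16) = 0 · 20 = 0
  d = 22: μ(22) · φ(704/22) = 1 · 16 = 16
  d = 32: μ(32) · φ(704/32) = 0 · 10 = 0
  d = 44: μ(44) · φ(704/44) = 0 · 8 = 0
  d = 64: μ(64) · φ(704/64) = 0 · 10 = 0
  d = 88: μ(88) · φ(704/88) = 0 · 4 = 0
  d = 176: μ(176) · φ(704/176) = 0 · 2 = 0
  d = 352: μ(352) · φ(704/352) = 0 · 1 = 0
  d = 704: μ(704) · φ(704/704) = 0 · 1 = 0
Summing: (μ * φ)(704) = 320 + -160 + 0 + 0 + -32 + 0 + 16 + 0 + 0 + 0 + 0 + 0 + 0 + 0 = 144.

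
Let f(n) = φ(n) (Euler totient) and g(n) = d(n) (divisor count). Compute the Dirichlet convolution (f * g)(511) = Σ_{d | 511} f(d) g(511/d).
(φ * d)(511) = 592

Divisors of 511: [1, 7, 73, 511]. For each d | 511:
  d = 1: φ(1) · d(511/1) = 1 · 4 = 4
  d = 7: φ(7) · d(511/7) = 6 · 2 = 12
  d = 73: φ(73) · d(511/73) = 72 · 2 = 144
  d = 511: φ(511) · d(511/511) = 432 · 1 = 432
Summing: (φ * d)(511) = 4 + 12 + 144 + 432 = 592.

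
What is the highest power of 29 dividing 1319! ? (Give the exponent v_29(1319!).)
v_29(1319!) = 46

Legendre's formula: v_p(n!) = Σ_{k ≥ 1} ⌊n / p^k⌋. For p = 29, n = 1319, the terms are:
  ⌊1319/29^1⌋ = ⌊1319/29⌋ = 45
  ⌊1319/29^2⌋ = ⌊1319/841⌋ = 1
(the next term ⌊1319/29^3⌋ = 0, terminating the sum). Summing: v_29(1319!) = 45 + 1 = 46.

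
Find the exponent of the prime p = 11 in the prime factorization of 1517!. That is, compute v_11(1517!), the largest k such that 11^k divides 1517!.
v_11(1517!) = 150

Legendre's formula: v_p(n!) = Σ_{k ≥ 1} ⌊n / p^k⌋. For p = 11, n = 1517, the terms are:
  ⌊1517/11^1⌋ = ⌊1517/11⌋ = 137
  ⌊1517/11^2⌋ = ⌊1517/121⌋ = 12
  ⌊1517/11^3⌋ = ⌊1517/1331⌋ = 1
(the next term ⌊1517/11^4⌋ = 0, terminating the sum). Summing: v_11(1517!) = 137 + 12 + 1 = 150.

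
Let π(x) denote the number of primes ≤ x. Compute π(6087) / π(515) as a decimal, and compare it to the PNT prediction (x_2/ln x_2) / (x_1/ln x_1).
π(6087)/π(515) = 793/97 ≈ 8.1753;  PNT prediction ≈ 8.4695.

π(515) = 97 and π(6087) = 793, so π(6087)/π(515) ≈ 8.1753. The PNT-predicted ratio is (6087/ln(6087)) / (515/ln(515)) ≈ 8.4695. The two agree to within a few percent, as expected.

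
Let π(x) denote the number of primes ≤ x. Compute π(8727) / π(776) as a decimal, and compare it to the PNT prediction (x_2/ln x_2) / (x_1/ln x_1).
π(8727)/π(776) = 1087/137 ≈ 7.9343;  PNT prediction ≈ 8.2469.

π(776) = 137 and π(8727) = 1087, so π(8727)/π(776) ≈ 7.9343. The PNT-predicted ratio is (8727/ln(8727)) / (776/ln(776)) ≈ 8.2469. The two agree to within a few percent, as expected.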